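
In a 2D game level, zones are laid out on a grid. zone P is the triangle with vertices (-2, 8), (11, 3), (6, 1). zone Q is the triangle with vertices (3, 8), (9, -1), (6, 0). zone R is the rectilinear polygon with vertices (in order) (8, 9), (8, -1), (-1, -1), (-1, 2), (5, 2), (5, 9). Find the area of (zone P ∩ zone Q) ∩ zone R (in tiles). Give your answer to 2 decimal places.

4.28

The region (zone P ∩ zone Q) ∩ zone R is the polygon with vertices (7.316,1.526), (6,1), (5.442,1.488), (5,2.667), (5,5).
By the shoelace formula its area is 4.28.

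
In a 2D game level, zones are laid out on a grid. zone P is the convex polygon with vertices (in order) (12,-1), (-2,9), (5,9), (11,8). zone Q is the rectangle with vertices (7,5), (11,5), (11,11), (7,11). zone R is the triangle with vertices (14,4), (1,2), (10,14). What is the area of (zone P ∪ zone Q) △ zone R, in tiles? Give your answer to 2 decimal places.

|zone P ∪ zone Q| = 72.1667.
|(zone P ∪ zone Q) ∩ zone R| = 44.6005.
|(zone P ∪ zone Q) △ zone R| = 72.1667 + 69 − 89.2009 = 51.97.

51.97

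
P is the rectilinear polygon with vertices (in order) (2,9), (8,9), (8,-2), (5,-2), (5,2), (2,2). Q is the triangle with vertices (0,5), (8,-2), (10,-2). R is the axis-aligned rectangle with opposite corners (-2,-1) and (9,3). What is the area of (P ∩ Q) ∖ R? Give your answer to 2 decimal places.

0.79

|P ∩ Q| = 4.3482.
|(P ∩ Q) ∩ R| = 3.5554.
|(P ∩ Q) ∖ R| = 4.3482 − 3.5554 = 0.79.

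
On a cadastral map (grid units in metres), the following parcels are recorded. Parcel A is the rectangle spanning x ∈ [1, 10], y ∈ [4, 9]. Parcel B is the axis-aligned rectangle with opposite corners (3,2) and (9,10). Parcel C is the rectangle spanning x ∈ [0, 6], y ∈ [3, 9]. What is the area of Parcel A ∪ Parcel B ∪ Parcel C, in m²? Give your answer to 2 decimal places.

By inclusion–exclusion:
Individual areas: |Parcel A| = 45, |Parcel B| = 48, |Parcel C| = 36.
|Parcel A∩Parcel B|: x∈[3,9], y∈[4,9] → 6·5 = 30.
|Parcel A∩Parcel C|: x∈[1,6], y∈[4,9] → 5·5 = 25.
|Parcel B∩Parcel C|: x∈[3,6], y∈[3,9] → 3·6 = 18.
|Parcel A∩Parcel B∩Parcel C| = 15.
|Parcel A ∪ Parcel B ∪ Parcel C| = 129 − 73 + 15 = 71.00.

71.00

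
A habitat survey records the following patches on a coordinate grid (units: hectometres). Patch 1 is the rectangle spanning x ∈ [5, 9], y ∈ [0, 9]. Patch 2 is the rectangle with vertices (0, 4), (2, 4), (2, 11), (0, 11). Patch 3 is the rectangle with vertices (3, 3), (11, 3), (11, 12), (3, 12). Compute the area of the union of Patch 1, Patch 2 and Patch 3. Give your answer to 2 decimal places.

98.00

By inclusion–exclusion:
Individual areas: |Patch 1| = 36, |Patch 2| = 14, |Patch 3| = 72.
|Patch 1∩Patch 2| = 0 (no overlap).
|Patch 1∩Patch 3|: x∈[5,9], y∈[3,9] → 4·6 = 24.
|Patch 2∩Patch 3| = 0 (no overlap).
|Patch 1∩Patch 2∩Patch 3| = 0.
|Patch 1 ∪ Patch 2 ∪ Patch 3| = 122 − 24 + 0 = 98.00.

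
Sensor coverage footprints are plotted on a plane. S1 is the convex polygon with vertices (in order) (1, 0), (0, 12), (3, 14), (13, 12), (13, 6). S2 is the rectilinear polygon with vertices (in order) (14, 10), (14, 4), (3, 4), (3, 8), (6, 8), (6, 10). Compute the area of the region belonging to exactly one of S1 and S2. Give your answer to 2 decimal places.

87.00

|S1| = 127, |S2| = 60, |S1∩S2| = 50.
|S1 △ S2| = |S1| + |S2| − 2·|S1∩S2| = 127 + 60 − 100 = 87.00.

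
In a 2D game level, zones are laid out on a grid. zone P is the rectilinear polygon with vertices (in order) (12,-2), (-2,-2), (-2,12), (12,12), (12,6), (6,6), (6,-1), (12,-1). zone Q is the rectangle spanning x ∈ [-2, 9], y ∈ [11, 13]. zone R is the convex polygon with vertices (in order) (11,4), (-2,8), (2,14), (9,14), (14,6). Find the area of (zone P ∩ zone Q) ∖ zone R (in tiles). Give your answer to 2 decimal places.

|zone P ∩ zone Q| = 11.
|(zone P ∩ zone Q) ∩ zone R| = 8.6667.
|(zone P ∩ zone Q) ∖ zone R| = 11 − 8.6667 = 2.33.

2.33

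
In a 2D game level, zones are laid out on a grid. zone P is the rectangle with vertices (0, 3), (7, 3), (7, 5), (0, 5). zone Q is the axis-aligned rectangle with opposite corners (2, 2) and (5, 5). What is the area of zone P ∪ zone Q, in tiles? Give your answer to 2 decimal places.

By inclusion–exclusion:
Individual areas: |zone P| = 14, |zone Q| = 9.
|zone P∩zone Q|: x∈[2,5], y∈[3,5] → 3·2 = 6.
|zone P ∪ zone Q| = 23 − 6 = 17.00.

17.00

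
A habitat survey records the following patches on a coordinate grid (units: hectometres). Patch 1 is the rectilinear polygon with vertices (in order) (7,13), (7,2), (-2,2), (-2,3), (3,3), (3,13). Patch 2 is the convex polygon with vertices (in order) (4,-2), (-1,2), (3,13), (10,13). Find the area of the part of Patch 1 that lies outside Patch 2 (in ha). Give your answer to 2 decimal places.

3.63

|Patch 1| = 49, |Patch 1∩Patch 2| = 45.3682.
|Patch 1 ∖ Patch 2| = |Patch 1| − |Patch 1∩Patch 2| = 49 − 45.3682 = 3.63.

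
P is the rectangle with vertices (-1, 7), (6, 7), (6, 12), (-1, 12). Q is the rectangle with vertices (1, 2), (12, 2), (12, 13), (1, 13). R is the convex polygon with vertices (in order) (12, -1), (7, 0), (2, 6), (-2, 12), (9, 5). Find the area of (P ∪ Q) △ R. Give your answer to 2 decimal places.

104.70

|P ∪ Q| = 131.
|(P ∪ Q) ∩ R| = 38.6515.
|(P ∪ Q) △ R| = 131 + 51 − 77.303 = 104.70.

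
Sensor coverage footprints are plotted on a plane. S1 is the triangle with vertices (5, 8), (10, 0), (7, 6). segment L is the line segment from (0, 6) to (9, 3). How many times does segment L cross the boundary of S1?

2

The segment meets the boundary at (8.4,3.2), (7.895,3.368).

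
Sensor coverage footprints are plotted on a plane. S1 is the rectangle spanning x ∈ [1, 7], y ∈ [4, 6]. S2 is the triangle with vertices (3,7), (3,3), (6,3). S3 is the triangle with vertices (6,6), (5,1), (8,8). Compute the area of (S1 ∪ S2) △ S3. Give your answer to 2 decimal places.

15.03

|S1 ∪ S2| = 15.
|(S1 ∪ S2) ∩ S3| = 1.9856.
|(S1 ∪ S2) △ S3| = 15 + 4 − 3.9712 = 15.03.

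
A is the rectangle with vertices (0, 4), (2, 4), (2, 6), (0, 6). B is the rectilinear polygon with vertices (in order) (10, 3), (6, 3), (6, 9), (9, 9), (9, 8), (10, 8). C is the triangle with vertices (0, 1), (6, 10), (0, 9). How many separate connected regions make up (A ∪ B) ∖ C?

1

(A ∪ B) ∖ C is a single connected region.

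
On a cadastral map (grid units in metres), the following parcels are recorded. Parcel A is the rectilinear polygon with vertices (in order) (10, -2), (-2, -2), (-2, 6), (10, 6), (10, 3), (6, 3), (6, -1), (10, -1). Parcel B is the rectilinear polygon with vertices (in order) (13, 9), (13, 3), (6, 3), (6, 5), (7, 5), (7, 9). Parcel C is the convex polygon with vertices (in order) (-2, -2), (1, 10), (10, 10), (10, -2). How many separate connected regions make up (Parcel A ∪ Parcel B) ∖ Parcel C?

2

(Parcel A ∪ Parcel B) ∖ Parcel C splits into 2 disjoint pieces (area 8, area 18).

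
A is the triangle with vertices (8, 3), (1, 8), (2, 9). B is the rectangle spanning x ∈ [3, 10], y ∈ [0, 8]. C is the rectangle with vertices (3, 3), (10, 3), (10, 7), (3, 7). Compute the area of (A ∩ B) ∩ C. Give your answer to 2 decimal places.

The region (A ∩ B) ∩ C is the polygon with vertices (3,7), (4,7), (8,3), (3,6.571).
By the shoelace formula its area is 3.07.

3.07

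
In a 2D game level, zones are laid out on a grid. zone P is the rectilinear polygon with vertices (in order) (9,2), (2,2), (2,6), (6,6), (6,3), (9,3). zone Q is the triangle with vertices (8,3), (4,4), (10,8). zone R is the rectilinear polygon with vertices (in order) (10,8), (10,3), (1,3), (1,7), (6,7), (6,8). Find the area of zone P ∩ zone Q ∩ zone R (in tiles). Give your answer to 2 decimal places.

1.83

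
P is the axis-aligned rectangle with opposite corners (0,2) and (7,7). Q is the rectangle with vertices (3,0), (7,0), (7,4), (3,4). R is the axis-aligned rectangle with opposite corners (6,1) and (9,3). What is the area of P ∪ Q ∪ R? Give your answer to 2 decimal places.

By inclusion–exclusion:
Individual areas: |P| = 35, |Q| = 16, |R| = 6.
|P∩Q|: x∈[3,7], y∈[2,4] → 4·2 = 8.
|P∩R|: x∈[6,7], y∈[2,3] → 1·1 = 1.
|Q∩R|: x∈[6,7], y∈[1,3] → 1·2 = 2.
|P∩Q∩R| = 1.
|P ∪ Q ∪ R| = 57 − 11 + 1 = 47.00.

47.00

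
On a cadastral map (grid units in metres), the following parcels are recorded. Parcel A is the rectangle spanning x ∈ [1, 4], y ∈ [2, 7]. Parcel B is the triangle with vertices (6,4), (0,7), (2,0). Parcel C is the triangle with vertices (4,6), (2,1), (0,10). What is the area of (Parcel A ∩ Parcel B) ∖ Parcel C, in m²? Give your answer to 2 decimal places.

4.07

|Parcel A ∩ Parcel B| = 10.9286.
|(Parcel A ∩ Parcel B) ∩ Parcel C| = 6.8556.
|(Parcel A ∩ Parcel B) ∖ Parcel C| = 10.9286 − 6.8556 = 4.07.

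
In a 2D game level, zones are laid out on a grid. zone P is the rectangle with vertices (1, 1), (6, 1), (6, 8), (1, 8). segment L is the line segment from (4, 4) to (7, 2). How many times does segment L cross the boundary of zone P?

1

The segment meets the boundary at (6,2.667).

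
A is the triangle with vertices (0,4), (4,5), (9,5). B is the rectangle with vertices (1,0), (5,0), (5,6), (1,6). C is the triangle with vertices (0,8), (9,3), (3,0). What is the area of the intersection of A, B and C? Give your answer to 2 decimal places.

The intersection is the polygon with vertices (5,5), (5,4.556), (1.44,4.16), (1.371,4.343), (4,5).
By the shoelace formula its area is 1.47.

1.47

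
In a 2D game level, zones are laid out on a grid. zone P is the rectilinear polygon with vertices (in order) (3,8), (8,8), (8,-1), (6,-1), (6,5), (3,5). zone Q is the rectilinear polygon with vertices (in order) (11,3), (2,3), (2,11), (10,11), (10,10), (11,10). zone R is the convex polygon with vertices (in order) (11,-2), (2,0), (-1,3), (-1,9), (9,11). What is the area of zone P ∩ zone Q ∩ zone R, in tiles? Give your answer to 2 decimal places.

The intersection is the polygon with vertices (8,3), (6,3), (6,5), (3,5), (3,8), (8,8).
By the shoelace formula its area is 19.00.

19.00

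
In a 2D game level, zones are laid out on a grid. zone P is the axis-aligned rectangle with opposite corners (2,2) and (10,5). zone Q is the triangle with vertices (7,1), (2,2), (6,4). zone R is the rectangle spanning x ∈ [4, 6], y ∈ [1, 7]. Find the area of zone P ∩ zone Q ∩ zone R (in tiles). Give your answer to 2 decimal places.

The intersection is the polygon with vertices (6,4), (6,2), (4,2), (4,3).
By the shoelace formula its area is 3.00.

3.00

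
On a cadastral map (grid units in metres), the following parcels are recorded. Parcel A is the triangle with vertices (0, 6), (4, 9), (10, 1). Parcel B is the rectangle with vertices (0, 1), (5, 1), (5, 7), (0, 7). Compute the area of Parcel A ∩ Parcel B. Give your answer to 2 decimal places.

The intersection is the polygon with vertices (1.333,7), (5,7), (5,3.5), (0,6).
By the shoelace formula its area is 10.58.

10.58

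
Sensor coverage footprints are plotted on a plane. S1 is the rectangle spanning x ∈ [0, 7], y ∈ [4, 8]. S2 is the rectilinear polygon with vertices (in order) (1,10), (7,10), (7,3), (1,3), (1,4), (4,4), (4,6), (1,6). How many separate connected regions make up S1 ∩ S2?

1

S1 ∩ S2 is a single connected region.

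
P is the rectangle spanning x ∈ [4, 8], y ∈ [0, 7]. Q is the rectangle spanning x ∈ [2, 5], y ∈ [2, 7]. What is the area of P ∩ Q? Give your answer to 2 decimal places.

|P∩Q|: x∈[4,5], y∈[2,7] → 1·5 = 5.

5.00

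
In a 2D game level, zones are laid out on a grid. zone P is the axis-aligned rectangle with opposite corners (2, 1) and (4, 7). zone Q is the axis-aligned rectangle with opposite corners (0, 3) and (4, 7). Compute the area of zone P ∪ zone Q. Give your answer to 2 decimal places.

By inclusion–exclusion:
Individual areas: |zone P| = 12, |zone Q| = 16.
|zone P∩zone Q|: x∈[2,4], y∈[3,7] → 2·4 = 8.
|zone P ∪ zone Q| = 28 − 8 = 20.00.

20.00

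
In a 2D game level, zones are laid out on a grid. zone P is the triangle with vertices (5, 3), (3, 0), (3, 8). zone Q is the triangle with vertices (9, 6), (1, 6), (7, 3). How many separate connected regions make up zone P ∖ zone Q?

2

zone P ∖ zone Q splits into 2 disjoint pieces (area 5.75, area 0.8).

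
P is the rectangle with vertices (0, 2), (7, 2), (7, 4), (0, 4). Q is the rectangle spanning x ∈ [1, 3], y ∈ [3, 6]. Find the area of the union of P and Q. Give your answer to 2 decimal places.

18.00

By inclusion–exclusion:
Individual areas: |P| = 14, |Q| = 6.
|P∩Q|: x∈[1,3], y∈[3,4] → 2·1 = 2.
|P ∪ Q| = 20 − 2 = 18.00.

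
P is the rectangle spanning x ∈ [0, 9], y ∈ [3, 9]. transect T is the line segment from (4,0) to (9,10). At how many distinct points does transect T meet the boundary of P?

2

The segment meets the boundary at (8.5,9), (5.5,3).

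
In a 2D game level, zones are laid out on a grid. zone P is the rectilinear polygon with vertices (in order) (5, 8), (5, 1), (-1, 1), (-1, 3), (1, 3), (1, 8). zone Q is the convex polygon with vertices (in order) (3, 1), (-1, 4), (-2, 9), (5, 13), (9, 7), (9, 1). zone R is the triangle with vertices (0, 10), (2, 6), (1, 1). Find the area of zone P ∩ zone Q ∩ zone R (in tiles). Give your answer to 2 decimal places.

The intersection is the polygon with vertices (0.818,2.636), (0.778,3), (1,3), (1,8), (2,6), (1.261,2.304).
By the shoelace formula its area is 3.39.

3.39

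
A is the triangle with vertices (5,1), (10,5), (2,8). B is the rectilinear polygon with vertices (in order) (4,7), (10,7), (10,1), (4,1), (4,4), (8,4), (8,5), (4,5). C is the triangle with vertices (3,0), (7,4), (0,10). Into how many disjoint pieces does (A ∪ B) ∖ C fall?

1

(A ∪ B) ∖ C is a single connected region.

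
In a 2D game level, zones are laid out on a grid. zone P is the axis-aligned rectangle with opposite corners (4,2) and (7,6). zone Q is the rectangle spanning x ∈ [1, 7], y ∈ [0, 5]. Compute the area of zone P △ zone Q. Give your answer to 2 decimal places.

|zone P∩zone Q|: x∈[4,7], y∈[2,5] → 3·3 = 9.
|zone P △ zone Q| = |zone P| + |zone Q| − 2·|zone P∩zone Q| = 12 + 30 − 18 = 24.00.

24.00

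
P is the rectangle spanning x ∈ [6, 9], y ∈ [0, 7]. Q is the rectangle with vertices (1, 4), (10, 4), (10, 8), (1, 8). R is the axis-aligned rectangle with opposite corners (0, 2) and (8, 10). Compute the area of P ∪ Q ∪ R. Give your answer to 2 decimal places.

By inclusion–exclusion:
Individual areas: |P| = 21, |Q| = 36, |R| = 64.
|P∩Q|: x∈[6,9], y∈[4,7] → 3·3 = 9.
|P∩R|: x∈[6,8], y∈[2,7] → 2·5 = 10.
|Q∩R|: x∈[1,8], y∈[4,8] → 7·4 = 28.
|P∩Q∩R| = 6.
|P ∪ Q ∪ R| = 121 − 47 + 6 = 80.00.

80.00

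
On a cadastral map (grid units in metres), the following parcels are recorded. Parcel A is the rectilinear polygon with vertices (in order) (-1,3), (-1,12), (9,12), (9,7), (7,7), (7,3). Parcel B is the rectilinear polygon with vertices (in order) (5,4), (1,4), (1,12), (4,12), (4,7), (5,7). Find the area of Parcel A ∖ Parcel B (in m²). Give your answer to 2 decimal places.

55.00

|Parcel A| = 82, |Parcel A∩Parcel B| = 27.
|Parcel A ∖ Parcel B| = |Parcel A| − |Parcel A∩Parcel B| = 82 − 27 = 55.00.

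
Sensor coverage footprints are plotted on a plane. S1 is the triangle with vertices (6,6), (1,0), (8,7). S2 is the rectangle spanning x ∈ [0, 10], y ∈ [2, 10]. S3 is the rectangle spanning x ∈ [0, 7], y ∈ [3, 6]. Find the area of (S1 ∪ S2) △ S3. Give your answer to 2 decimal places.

59.33

|S1 ∪ S2| = 80.3333.
|(S1 ∪ S2) ∩ S3| = 21.
|(S1 ∪ S2) △ S3| = 80.3333 + 21 − 42 = 59.33.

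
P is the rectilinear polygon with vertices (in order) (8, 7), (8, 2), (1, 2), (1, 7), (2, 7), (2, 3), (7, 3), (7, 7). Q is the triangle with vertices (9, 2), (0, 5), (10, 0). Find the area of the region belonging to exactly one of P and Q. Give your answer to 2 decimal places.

17.33

|P| = 15, |Q| = 7.5, |P∩Q| = 2.5833.
|P △ Q| = |P| + |Q| − 2·|P∩Q| = 15 + 7.5 − 5.1667 = 17.33.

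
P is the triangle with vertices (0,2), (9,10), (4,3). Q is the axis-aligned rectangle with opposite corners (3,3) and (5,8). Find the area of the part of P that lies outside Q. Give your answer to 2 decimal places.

|P| = 11.5, |P∩Q| = 4.4111.
|P ∖ Q| = |P| − |P∩Q| = 11.5 − 4.4111 = 7.09.

7.09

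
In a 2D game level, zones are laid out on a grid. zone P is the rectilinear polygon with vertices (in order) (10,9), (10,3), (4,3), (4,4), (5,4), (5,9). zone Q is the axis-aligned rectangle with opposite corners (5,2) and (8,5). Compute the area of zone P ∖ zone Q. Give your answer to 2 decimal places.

25.00

|zone P| = 31, |zone P∩zone Q| = 6.
|zone P ∖ zone Q| = |zone P| − |zone P∩zone Q| = 31 − 6 = 25.00.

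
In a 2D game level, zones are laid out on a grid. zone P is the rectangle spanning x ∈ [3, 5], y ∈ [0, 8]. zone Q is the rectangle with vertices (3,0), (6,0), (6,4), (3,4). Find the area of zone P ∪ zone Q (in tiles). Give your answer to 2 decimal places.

By inclusion–exclusion:
Individual areas: |zone P| = 16, |zone Q| = 12.
|zone P∩zone Q|: x∈[3,5], y∈[0,4] → 2·4 = 8.
|zone P ∪ zone Q| = 28 − 8 = 20.00.

20.00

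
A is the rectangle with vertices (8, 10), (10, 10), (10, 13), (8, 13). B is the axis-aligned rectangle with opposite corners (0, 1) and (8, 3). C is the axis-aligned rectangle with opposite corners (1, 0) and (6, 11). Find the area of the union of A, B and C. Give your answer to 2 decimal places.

67.00

By inclusion–exclusion:
Individual areas: |A| = 6, |B| = 16, |C| = 55.
|A∩B| = 0 (no overlap).
|A∩C| = 0 (no overlap).
|B∩C|: x∈[1,6], y∈[1,3] → 5·2 = 10.
|A∩B∩C| = 0.
|A ∪ B ∪ C| = 77 − 10 + 0 = 67.00.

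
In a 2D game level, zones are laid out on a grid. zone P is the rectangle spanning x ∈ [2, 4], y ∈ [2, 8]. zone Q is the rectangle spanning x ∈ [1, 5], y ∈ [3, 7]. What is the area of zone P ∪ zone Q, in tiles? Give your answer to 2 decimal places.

By inclusion–exclusion:
Individual areas: |zone P| = 12, |zone Q| = 16.
|zone P∩zone Q|: x∈[2,4], y∈[3,7] → 2·4 = 8.
|zone P ∪ zone Q| = 28 − 8 = 20.00.

20.00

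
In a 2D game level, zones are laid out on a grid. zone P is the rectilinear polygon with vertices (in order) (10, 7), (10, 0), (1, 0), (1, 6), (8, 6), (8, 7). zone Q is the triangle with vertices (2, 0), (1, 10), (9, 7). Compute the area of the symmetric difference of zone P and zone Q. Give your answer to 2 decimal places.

53.90

|zone P| = 56, |zone Q| = 38.5, |zone P∩zone Q| = 20.3.
|zone P △ zone Q| = |zone P| + |zone Q| − 2·|zone P∩zone Q| = 56 + 38.5 − 40.6 = 53.90.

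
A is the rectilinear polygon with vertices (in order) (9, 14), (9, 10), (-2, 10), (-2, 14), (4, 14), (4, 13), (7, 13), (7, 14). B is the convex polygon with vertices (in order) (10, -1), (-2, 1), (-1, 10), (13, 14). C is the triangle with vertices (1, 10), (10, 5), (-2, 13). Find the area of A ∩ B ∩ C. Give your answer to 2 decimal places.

The intersection is the polygon with vertices (1,10), (0.556,10.444), (1.45,10.7), (2.5,10).
By the shoelace formula its area is 0.78.

0.78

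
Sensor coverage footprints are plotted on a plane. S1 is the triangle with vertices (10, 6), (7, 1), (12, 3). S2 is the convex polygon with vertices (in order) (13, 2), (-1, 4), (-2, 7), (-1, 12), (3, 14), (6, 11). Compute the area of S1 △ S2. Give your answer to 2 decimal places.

92.05

|S1| = 9.5, |S2| = 97, |S1∩S2| = 7.2252.
|S1 △ S2| = |S1| + |S2| − 2·|S1∩S2| = 9.5 + 97 − 14.4505 = 92.05.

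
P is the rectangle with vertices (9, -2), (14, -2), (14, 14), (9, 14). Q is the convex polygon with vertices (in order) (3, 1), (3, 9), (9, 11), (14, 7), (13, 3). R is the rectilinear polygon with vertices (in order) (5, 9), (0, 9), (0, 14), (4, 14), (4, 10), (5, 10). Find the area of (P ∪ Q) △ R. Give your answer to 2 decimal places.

150.07

|P ∪ Q| = 130.4.
|(P ∪ Q) ∩ R| = 0.6667.
|(P ∪ Q) △ R| = 130.4 + 21 − 1.3333 = 150.07.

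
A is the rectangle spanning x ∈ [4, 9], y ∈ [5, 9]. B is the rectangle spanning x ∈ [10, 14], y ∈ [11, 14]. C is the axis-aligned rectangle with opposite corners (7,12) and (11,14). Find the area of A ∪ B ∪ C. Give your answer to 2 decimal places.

38.00

By inclusion–exclusion:
Individual areas: |A| = 20, |B| = 12, |C| = 8.
|A∩B| = 0 (no overlap).
|A∩C| = 0 (no overlap).
|B∩C|: x∈[10,11], y∈[12,14] → 1·2 = 2.
|A∩B∩C| = 0.
|A ∪ B ∪ C| = 40 − 2 + 0 = 38.00.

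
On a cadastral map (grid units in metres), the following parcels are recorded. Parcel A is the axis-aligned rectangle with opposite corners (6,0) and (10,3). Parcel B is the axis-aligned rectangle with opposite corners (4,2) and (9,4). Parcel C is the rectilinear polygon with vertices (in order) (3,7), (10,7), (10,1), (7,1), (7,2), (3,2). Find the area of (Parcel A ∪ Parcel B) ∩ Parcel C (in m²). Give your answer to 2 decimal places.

|Parcel A ∪ Parcel B| = 19.
|(Parcel A ∪ Parcel B) ∩ Parcel C| = 14.00.

14.00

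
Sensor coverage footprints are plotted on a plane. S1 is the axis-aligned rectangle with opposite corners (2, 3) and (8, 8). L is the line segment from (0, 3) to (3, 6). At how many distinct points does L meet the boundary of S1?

The segment meets the boundary at (2,5).

1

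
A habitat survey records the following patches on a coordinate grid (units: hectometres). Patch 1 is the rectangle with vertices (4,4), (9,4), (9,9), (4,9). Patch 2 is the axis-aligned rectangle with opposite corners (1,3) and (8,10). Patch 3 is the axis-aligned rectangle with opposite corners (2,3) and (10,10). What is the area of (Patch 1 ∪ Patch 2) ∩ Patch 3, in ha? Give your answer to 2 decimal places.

47.00

The region (Patch 1 ∪ Patch 2) ∩ Patch 3 is the polygon with vertices (9,4), (8,4), (8,3), (2,3), (2,10), (8,10), (8,9), (9,9).
By the shoelace formula its area is 47.00.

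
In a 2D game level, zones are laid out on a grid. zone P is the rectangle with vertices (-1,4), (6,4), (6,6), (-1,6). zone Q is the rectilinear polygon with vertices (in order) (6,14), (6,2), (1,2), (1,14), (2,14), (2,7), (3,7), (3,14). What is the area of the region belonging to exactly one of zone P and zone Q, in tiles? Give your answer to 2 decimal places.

|zone P| = 14, |zone Q| = 53, |zone P∩zone Q| = 10.
|zone P △ zone Q| = |zone P| + |zone Q| − 2·|zone P∩zone Q| = 14 + 53 − 20 = 47.00.

47.00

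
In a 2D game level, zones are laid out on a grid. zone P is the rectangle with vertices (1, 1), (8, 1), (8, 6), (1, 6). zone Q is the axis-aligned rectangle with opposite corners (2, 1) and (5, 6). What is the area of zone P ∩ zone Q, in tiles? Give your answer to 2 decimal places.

15.00

|zone P∩zone Q|: x∈[2,5], y∈[1,6] → 3·5 = 15.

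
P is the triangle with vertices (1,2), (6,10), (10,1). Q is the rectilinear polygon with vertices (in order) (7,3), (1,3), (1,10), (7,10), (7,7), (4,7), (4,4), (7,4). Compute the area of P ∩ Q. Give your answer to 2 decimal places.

12.20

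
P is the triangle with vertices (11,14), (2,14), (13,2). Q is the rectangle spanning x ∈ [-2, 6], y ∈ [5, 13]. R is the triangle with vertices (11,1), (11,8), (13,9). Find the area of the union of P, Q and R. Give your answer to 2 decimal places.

115.13

By inclusion–exclusion:
Individual areas: |P| = 54, |Q| = 64, |R| = 7.
|P∩Q| = 5.1856.
|P∩R| = 4.6865.
|Q∩R| = 0.
|P∩Q∩R| = 0.
|P ∪ Q ∪ R| = 125 − 9.8721 + 0 = 115.13.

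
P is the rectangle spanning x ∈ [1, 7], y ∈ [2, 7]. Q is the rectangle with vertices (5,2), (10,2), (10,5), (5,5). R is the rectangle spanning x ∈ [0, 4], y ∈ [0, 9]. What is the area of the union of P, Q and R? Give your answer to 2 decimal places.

By inclusion–exclusion:
Individual areas: |P| = 30, |Q| = 15, |R| = 36.
|P∩Q|: x∈[5,7], y∈[2,5] → 2·3 = 6.
|P∩R|: x∈[1,4], y∈[2,7] → 3·5 = 15.
|Q∩R| = 0 (no overlap).
|P∩Q∩R| = 0.
|P ∪ Q ∪ R| = 81 − 21 + 0 = 60.00.

60.00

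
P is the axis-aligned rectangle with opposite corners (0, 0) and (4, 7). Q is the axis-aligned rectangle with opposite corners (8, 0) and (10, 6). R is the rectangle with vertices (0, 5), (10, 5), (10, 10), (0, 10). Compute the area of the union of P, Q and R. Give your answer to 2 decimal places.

80.00

By inclusion–exclusion:
Individual areas: |P| = 28, |Q| = 12, |R| = 50.
|P∩Q| = 0 (no overlap).
|P∩R|: x∈[0,4], y∈[5,7] → 4·2 = 8.
|Q∩R|: x∈[8,10], y∈[5,6] → 2·1 = 2.
|P∩Q∩R| = 0.
|P ∪ Q ∪ R| = 90 − 10 + 0 = 80.00.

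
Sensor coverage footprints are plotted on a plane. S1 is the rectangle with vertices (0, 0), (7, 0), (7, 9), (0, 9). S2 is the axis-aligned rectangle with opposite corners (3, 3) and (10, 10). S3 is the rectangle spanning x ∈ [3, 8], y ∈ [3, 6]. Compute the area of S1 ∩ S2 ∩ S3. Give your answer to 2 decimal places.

The intersection is the polygon with vertices (7,3), (3,3), (3,6), (7,6).
By the shoelace formula its area is 12.00.

12.00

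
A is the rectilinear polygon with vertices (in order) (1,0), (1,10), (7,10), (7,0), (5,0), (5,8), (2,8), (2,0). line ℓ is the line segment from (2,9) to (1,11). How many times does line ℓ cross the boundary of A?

The segment meets the boundary at (1.5,10).

1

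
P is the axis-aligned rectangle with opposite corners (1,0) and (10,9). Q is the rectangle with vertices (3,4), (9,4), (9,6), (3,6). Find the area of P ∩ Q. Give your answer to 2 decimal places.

12.00

|P∩Q|: x∈[3,9], y∈[4,6] → 6·2 = 12.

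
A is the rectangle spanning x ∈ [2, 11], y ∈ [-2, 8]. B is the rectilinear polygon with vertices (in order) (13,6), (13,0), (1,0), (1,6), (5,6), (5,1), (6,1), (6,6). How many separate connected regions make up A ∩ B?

A ∩ B is a single connected region.

1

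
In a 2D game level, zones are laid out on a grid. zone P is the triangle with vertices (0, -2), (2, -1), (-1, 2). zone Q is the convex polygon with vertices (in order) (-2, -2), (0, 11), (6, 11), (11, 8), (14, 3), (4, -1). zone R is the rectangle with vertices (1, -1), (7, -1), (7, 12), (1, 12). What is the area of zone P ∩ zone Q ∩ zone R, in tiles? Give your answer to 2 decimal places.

0.50

The intersection is the polygon with vertices (2,-1), (1,-1), (1,0).
By the shoelace formula its area is 0.50.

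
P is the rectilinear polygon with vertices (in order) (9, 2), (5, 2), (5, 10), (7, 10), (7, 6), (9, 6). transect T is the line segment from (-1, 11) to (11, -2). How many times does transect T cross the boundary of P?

The segment meets the boundary at (7.308,2), (5,4.5).

2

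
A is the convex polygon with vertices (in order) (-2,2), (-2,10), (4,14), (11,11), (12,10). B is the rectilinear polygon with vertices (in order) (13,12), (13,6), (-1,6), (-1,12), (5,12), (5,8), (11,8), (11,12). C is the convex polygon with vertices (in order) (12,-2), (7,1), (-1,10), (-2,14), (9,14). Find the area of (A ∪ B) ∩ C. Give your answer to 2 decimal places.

66.56

|A ∪ B| = 107.0476.
|(A ∪ B) ∩ C| = 66.56.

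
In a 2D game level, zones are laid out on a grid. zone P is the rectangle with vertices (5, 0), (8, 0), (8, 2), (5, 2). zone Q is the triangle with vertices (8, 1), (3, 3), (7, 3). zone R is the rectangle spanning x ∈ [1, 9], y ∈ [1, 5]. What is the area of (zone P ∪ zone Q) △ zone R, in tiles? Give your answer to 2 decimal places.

|zone P ∪ zone Q| = 9.
|(zone P ∪ zone Q) ∩ zone R| = 6.
|(zone P ∪ zone Q) △ zone R| = 9 + 32 − 12 = 29.00.

29.00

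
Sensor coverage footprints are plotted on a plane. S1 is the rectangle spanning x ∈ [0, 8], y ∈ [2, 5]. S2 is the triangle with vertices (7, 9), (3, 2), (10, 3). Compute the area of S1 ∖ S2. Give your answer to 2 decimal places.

|S1| = 24, |S1∩S2| = 10.6429.
|S1 ∖ S2| = |S1| − |S1∩S2| = 24 − 10.6429 = 13.36.

13.36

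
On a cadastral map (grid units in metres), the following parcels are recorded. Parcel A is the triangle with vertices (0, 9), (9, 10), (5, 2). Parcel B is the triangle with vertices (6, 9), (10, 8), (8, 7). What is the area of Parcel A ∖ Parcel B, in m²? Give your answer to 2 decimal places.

32.61

|Parcel A| = 34, |Parcel A∩Parcel B| = 1.3889.
|Parcel A ∖ Parcel B| = |Parcel A| − |Parcel A∩Parcel B| = 34 − 1.3889 = 32.61.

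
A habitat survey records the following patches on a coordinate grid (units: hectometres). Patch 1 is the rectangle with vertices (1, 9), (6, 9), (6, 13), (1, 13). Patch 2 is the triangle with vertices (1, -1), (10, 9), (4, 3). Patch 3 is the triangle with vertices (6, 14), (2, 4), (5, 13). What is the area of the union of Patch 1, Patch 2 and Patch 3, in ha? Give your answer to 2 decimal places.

By inclusion–exclusion:
Individual areas: |Patch 1| = 20, |Patch 2| = 3, |Patch 3| = 3.
|Patch 1∩Patch 2| = 0.
|Patch 1∩Patch 3| = 1.8667.
|Patch 2∩Patch 3| = 0.
|Patch 1∩Patch 2∩Patch 3| = 0.
|Patch 1 ∪ Patch 2 ∪ Patch 3| = 26 − 1.8667 + 0 = 24.13.

24.13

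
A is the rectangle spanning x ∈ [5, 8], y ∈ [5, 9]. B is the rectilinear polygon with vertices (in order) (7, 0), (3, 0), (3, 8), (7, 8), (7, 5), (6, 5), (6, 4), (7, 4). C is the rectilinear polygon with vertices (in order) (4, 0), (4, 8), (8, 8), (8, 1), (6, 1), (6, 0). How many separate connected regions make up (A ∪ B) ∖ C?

(A ∪ B) ∖ C splits into 3 disjoint pieces (area 3, area 1, area 8).

3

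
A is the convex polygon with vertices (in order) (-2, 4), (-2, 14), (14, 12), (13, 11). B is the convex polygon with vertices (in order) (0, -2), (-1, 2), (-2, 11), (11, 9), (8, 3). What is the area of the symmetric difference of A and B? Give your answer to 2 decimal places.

|A| = 84, |B| = 101.5, |A∩B| = 36.8954.
|A △ B| = |A| + |B| − 2·|A∩B| = 84 + 101.5 − 73.7909 = 111.71.

111.71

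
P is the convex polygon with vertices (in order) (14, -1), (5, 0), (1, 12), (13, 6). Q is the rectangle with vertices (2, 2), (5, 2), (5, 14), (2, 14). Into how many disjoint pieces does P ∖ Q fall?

2

P ∖ Q splits into 2 disjoint pieces (area 71.6667, area 1.25).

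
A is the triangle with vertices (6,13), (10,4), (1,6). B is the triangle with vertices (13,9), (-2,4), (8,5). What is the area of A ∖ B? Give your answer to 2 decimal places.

|A| = 36.5, |A∩B| = 8.7769.
|A ∖ B| = |A| − |A∩B| = 36.5 − 8.7769 = 27.72.

27.72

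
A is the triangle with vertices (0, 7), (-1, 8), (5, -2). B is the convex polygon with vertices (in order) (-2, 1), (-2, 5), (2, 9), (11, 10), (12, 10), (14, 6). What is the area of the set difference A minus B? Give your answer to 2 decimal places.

|A| = 2, |A∩B| = 1.3209.
|A ∖ B| = |A| − |A∩B| = 2 − 1.3209 = 0.68.

0.68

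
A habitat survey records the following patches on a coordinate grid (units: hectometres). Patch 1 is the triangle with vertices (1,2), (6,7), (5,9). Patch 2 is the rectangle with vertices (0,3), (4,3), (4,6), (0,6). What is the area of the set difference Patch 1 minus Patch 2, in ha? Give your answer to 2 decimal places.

4.79

|Patch 1| = 7.5, |Patch 1∩Patch 2| = 2.7143.
|Patch 1 ∖ Patch 2| = |Patch 1| − |Patch 1∩Patch 2| = 7.5 − 2.7143 = 4.79.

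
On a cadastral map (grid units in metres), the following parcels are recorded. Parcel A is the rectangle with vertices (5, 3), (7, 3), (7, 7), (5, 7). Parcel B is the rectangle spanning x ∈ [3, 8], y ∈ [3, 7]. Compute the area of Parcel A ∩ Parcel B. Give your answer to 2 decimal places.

8.00

|Parcel A∩Parcel B|: x∈[5,7], y∈[3,7] → 2·4 = 8.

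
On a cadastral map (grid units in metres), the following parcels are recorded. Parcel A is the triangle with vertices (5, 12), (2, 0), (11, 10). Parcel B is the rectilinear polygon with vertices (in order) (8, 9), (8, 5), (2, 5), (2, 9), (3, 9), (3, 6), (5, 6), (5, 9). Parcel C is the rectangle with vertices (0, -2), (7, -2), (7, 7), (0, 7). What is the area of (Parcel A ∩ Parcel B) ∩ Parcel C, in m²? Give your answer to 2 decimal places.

The region (Parcel A ∩ Parcel B) ∩ Parcel C is the polygon with vertices (5,6), (5,7), (7,7), (7,5.556), (6.5,5), (3.25,5), (3.5,6).
By the shoelace formula its area is 5.49.

5.49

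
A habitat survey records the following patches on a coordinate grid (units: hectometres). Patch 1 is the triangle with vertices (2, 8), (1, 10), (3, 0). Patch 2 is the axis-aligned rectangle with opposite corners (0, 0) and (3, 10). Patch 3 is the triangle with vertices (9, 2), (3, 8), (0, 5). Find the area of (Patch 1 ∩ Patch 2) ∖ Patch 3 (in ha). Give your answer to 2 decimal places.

1.89

|Patch 1 ∩ Patch 2| = 3.
|(Patch 1 ∩ Patch 2) ∩ Patch 3| = 1.107.
|(Patch 1 ∩ Patch 2) ∖ Patch 3| = 3 − 1.107 = 1.89.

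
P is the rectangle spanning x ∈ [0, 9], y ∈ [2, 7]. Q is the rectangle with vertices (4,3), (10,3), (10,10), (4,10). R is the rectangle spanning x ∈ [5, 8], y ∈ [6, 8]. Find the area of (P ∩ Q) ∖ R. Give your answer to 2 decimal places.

|P ∩ Q| = 20.
|(P ∩ Q) ∩ R| = 3.
|(P ∩ Q) ∖ R| = 20 − 3 = 17.00.

17.00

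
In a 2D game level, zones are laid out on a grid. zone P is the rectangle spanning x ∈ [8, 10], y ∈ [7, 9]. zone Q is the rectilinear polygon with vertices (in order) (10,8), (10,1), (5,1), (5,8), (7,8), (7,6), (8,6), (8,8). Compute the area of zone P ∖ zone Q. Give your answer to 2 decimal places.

|zone P| = 4, |zone P∩zone Q| = 2.
|zone P ∖ zone Q| = |zone P| − |zone P∩zone Q| = 4 − 2 = 2.00.

2.00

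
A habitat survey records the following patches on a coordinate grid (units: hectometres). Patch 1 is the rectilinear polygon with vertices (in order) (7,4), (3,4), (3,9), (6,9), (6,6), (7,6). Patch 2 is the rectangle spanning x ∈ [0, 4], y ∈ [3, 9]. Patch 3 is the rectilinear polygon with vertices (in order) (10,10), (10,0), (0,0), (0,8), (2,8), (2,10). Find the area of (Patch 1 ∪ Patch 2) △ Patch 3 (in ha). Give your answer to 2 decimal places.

|Patch 1 ∪ Patch 2| = 36.
|(Patch 1 ∪ Patch 2) ∩ Patch 3| = 34.
|(Patch 1 ∪ Patch 2) △ Patch 3| = 36 + 96 − 68 = 64.00.

64.00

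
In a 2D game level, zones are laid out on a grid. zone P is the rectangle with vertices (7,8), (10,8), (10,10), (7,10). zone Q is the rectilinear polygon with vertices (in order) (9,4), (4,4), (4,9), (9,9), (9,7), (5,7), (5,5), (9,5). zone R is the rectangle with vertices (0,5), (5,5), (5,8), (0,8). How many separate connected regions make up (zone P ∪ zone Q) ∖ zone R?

(zone P ∪ zone Q) ∖ zone R splits into 2 disjoint pieces (area 13, area 5).

2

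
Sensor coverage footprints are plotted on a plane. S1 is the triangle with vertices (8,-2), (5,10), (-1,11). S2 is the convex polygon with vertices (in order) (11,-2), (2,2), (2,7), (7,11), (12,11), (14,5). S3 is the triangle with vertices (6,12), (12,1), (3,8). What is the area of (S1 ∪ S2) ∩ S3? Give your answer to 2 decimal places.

The region (S1 ∪ S2) ∩ S3 is the polygon with vertices (5,10), (5.125,9.5), (6.684,10.747), (12,1), (3,8), (4.556,10.074).
By the shoelace formula its area is 26.24.

26.24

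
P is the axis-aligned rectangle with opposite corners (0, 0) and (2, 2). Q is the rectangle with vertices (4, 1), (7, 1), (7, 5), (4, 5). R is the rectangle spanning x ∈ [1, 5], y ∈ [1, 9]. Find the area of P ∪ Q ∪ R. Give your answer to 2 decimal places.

By inclusion–exclusion:
Individual areas: |P| = 4, |Q| = 12, |R| = 32.
|P∩Q| = 0 (no overlap).
|P∩R|: x∈[1,2], y∈[1,2] → 1·1 = 1.
|Q∩R|: x∈[4,5], y∈[1,5] → 1·4 = 4.
|P∩Q∩R| = 0.
|P ∪ Q ∪ R| = 48 − 5 + 0 = 43.00.

43.00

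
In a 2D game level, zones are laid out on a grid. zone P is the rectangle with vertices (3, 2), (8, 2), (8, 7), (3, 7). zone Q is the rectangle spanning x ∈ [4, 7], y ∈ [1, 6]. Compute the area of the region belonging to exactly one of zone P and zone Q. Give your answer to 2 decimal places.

16.00

|zone P∩zone Q|: x∈[4,7], y∈[2,6] → 3·4 = 12.
|zone P △ zone Q| = |zone P| + |zone Q| − 2·|zone P∩zone Q| = 25 + 15 − 24 = 16.00.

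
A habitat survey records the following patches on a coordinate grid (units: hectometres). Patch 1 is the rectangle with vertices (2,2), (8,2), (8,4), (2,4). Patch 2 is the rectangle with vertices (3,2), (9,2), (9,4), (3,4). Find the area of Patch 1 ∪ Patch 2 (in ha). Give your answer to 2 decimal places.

By inclusion–exclusion:
Individual areas: |Patch 1| = 12, |Patch 2| = 12.
|Patch 1∩Patch 2|: x∈[3,8], y∈[2,4] → 5·2 = 10.
|Patch 1 ∪ Patch 2| = 24 − 10 = 14.00.

14.00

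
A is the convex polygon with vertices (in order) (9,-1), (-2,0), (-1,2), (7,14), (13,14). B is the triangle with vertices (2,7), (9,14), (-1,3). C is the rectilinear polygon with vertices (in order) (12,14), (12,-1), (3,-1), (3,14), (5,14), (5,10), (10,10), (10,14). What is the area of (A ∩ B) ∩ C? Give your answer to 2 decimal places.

The region (A ∩ B) ∩ C is the polygon with vertices (5,10), (5.364,10), (3,7.4), (3,8).
By the shoelace formula its area is 1.07.

1.07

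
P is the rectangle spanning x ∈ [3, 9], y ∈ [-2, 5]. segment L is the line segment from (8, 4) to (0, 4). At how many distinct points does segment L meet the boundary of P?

The segment meets the boundary at (3,4).

1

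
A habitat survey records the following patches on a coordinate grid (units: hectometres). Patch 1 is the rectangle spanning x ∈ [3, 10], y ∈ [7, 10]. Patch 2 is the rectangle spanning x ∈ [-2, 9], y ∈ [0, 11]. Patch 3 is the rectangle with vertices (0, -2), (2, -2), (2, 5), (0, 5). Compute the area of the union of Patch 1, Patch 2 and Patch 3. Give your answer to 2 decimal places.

By inclusion–exclusion:
Individual areas: |Patch 1| = 21, |Patch 2| = 121, |Patch 3| = 14.
|Patch 1∩Patch 2|: x∈[3,9], y∈[7,10] → 6·3 = 18.
|Patch 1∩Patch 3| = 0 (no overlap).
|Patch 2∩Patch 3|: x∈[0,2], y∈[0,5] → 2·5 = 10.
|Patch 1∩Patch 2∩Patch 3| = 0.
|Patch 1 ∪ Patch 2 ∪ Patch 3| = 156 − 28 + 0 = 128.00.

128.00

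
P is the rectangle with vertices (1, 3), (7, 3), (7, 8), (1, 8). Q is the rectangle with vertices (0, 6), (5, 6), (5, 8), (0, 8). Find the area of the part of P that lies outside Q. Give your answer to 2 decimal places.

|P∩Q|: x∈[1,5], y∈[6,8] → 4·2 = 8.
|P| = 30.
|P ∖ Q| = |P| − |P∩Q| = 30 − 8 = 22.00.

22.00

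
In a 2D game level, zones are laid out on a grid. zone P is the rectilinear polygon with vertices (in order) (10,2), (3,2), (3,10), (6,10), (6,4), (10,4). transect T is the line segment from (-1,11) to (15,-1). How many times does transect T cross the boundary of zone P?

The segment meets the boundary at (10,2.75), (8.333,4), (6,5.75), (3,8).

4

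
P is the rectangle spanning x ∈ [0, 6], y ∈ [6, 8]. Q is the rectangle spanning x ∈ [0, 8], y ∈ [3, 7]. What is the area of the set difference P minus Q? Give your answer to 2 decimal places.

|P∩Q|: x∈[0,6], y∈[6,7] → 6·1 = 6.
|P| = 12.
|P ∖ Q| = |P| − |P∩Q| = 12 − 6 = 6.00.

6.00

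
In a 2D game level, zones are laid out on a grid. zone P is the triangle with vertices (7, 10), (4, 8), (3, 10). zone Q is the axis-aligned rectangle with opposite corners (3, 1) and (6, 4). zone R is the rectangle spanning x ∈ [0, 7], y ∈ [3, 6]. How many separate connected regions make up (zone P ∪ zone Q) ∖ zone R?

(zone P ∪ zone Q) ∖ zone R splits into 2 disjoint pieces (area 4, area 6).

2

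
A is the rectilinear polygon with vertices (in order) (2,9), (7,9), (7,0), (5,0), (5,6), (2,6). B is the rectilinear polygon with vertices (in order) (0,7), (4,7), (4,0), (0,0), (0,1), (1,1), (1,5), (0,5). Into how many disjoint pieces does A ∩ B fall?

1

A ∩ B is a single connected region.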